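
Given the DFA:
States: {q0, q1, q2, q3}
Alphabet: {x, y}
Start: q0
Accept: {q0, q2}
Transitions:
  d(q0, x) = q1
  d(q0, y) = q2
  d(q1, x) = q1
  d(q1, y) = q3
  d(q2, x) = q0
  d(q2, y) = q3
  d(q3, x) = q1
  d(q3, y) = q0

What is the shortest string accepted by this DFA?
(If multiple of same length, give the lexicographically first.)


BFS by string length (lex-first path to each state shown):
  len 0: q0<-""
Found accept state at length 0.

"" (empty string)


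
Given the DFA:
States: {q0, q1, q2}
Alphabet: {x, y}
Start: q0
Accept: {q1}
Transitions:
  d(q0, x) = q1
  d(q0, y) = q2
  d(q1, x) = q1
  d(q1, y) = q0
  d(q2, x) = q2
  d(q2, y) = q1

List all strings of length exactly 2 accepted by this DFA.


All strings of length 2: 4 total
Accepted: 2

"xx", "yy"


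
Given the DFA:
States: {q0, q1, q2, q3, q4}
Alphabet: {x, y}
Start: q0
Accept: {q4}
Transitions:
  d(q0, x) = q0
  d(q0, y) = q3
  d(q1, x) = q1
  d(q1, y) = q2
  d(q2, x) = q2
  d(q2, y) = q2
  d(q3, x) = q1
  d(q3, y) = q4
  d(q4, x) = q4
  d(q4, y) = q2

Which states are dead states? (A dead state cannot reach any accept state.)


Forward reachability from each state:
  q0 -> reaches accept state q4 (live)
  q1 -> reaches {q1, q2}, no accept state (dead)
  q2 -> reaches {q2}, no accept state (dead)
  q3 -> reaches accept state q4 (live)
  q4 -> reaches accept state q4 (live)

{q1, q2}


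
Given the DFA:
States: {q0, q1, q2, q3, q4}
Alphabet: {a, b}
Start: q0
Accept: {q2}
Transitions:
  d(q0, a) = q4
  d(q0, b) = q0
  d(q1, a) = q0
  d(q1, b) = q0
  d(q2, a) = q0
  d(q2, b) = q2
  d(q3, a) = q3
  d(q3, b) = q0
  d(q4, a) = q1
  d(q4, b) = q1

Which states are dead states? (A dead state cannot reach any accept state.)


Forward reachability from each state:
  q0 -> reaches {q0, q1, q4}, no accept state (dead)
  q1 -> reaches {q0, q1, q4}, no accept state (dead)
  q2 -> reaches accept state q2 (live)
  q3 -> reaches {q0, q1, q3, q4}, no accept state (dead)
  q4 -> reaches {q0, q1, q4}, no accept state (dead)

{q0, q1, q3, q4}


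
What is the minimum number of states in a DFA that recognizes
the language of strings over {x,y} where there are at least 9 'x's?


States: count = 0, 1, ..., 8, and a final '>= 9' state.
Total: 9 + 1 = 10. Accept = '>= 9' state.

10


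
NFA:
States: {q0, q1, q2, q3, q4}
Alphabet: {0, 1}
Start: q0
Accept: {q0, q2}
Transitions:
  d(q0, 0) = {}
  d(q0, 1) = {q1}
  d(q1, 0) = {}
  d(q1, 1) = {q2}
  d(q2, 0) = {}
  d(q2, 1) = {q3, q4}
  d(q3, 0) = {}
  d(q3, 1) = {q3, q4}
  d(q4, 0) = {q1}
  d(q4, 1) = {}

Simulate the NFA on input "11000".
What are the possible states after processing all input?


Start: {q0}
  --1--> {q1}
  --1--> {q2}
  --0--> {}
  --0--> {}
  --0--> {}

{} (empty set, no valid transitions)


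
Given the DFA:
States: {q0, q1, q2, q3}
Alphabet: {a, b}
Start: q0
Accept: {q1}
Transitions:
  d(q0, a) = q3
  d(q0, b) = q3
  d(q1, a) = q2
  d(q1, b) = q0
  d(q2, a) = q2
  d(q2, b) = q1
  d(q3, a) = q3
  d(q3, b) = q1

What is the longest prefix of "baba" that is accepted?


Run the DFA, marking each prefix where the state is accepting:
  "" -> q0 [reject]
  "b" -> q3 [reject]
  "ba" -> q3 [reject]
  "bab" -> q1 [accept]
  "baba" -> q2 [reject]

"bab"


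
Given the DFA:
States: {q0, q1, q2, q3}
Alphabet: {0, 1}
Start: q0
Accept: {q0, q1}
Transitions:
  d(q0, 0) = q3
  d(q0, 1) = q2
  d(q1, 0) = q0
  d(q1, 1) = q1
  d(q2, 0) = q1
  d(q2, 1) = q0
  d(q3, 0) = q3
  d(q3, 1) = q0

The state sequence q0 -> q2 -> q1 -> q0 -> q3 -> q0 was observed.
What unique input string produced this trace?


Trace back each transition to find the symbol:
  q0 --[1]--> q2
  q2 --[0]--> q1
  q1 --[0]--> q0
  q0 --[0]--> q3
  q3 --[1]--> q0

"10001"


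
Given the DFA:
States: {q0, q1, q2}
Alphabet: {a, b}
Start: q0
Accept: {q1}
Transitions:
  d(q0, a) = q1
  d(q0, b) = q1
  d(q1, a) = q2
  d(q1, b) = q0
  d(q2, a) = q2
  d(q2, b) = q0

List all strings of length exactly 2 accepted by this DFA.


All strings of length 2: 4 total
Accepted: 0

None


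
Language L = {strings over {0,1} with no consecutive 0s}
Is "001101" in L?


'00' occurs at index 0

No, "001101" is not in L


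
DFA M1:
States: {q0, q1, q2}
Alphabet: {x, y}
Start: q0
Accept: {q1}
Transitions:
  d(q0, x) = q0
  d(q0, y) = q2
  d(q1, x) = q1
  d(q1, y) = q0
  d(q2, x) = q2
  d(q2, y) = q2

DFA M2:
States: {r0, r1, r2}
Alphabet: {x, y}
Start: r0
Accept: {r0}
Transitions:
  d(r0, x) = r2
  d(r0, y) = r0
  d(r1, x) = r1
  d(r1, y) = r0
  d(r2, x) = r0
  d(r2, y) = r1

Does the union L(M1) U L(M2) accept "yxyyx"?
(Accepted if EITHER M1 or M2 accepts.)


M1: final=q2 accepted=False
M2: final=r2 accepted=False

No, union rejects (neither accepts)


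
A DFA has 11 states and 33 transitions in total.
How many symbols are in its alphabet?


Each state has exactly one transition per symbol.
|alphabet| = transitions / states = 33 / 11 = 3

3


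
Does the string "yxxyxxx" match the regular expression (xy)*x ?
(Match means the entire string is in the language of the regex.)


|string| = 7; first = 'y'; last = 'x'

No, "yxxyxxx" does not match (xy)*x


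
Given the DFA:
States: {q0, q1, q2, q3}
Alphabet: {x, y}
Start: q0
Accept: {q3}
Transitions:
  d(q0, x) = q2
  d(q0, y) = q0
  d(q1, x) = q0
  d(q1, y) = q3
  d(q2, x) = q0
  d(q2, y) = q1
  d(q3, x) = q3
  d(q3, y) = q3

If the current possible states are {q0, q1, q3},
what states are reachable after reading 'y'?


Apply transition on 'y' from each current state:
  d(q0, y) = q0
  d(q1, y) = q3
  d(q3, y) = q3

{q0, q3}


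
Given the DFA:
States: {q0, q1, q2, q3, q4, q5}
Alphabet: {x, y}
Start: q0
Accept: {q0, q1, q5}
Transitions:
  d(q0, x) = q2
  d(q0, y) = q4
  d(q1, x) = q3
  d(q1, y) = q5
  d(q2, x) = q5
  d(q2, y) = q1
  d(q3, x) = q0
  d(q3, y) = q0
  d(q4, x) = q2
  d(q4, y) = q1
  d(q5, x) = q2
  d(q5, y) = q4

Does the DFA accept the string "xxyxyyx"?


Trace: q0 -> q2 -> q5 -> q4 -> q2 -> q1 -> q5 -> q2
Final state: q2
Accept states: {q0, q1, q5}

No, rejected (final state q2 is not an accept state)


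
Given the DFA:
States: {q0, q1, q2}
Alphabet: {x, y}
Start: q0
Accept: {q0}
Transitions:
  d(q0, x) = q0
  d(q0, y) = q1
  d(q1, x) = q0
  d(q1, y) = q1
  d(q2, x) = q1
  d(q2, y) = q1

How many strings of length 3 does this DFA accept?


Enumerating all length-3 strings:
  "xxx" -> q0 [accept]
  "xxy" -> q1 [reject]
  "xyx" -> q0 [accept]
  "xyy" -> q1 [reject]
  "yxx" -> q0 [accept]
  "yxy" -> q1 [reject]
  "yyx" -> q0 [accept]
  "yyy" -> q1 [reject]

4 out of 8


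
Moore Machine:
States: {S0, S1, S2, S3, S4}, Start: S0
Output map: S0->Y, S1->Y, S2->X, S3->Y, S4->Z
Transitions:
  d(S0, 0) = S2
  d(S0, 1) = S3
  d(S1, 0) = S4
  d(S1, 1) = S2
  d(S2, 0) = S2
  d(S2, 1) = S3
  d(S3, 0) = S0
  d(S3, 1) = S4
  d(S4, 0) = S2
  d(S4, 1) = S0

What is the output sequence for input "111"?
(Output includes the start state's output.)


Start: S0 (output Y)
  --1--> S3 (output Y)
  --1--> S4 (output Z)
  --1--> S0 (output Y)

"YYZY"


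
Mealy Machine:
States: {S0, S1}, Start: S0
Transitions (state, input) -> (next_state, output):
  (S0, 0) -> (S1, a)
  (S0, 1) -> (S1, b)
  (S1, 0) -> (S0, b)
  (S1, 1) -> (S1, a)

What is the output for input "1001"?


Step-by-step:
  (S0, 1) -> (S1, b)
  (S1, 0) -> (S0, b)
  (S0, 0) -> (S1, a)
  (S1, 1) -> (S1, a)

"bbaa"


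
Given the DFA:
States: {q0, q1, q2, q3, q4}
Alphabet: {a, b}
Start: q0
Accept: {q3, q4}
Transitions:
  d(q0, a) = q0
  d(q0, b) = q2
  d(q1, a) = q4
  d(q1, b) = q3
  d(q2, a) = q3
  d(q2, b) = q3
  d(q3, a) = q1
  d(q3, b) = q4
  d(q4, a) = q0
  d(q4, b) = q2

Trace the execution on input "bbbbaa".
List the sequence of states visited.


Input: bbbbaa
d(q0, b) = q2
d(q2, b) = q3
d(q3, b) = q4
d(q4, b) = q2
d(q2, a) = q3
d(q3, a) = q1


q0 -> q2 -> q3 -> q4 -> q2 -> q3 -> q1


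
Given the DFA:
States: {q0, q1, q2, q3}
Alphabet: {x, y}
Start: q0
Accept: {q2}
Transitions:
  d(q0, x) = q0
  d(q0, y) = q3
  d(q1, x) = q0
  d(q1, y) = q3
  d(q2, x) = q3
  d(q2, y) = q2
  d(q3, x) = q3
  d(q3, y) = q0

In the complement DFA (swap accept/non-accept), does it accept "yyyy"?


Trace: q0 -> q3 -> q0 -> q3 -> q0
Final: q0
Original accept: {q2}
Complement: q0 is not in original accept

Yes, complement accepts (original rejects)


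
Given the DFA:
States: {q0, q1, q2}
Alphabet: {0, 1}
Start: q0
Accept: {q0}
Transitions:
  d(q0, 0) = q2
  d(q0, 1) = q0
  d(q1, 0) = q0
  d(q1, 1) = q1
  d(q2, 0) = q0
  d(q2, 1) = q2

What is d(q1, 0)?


Looking up transition d(q1, 0)

q0


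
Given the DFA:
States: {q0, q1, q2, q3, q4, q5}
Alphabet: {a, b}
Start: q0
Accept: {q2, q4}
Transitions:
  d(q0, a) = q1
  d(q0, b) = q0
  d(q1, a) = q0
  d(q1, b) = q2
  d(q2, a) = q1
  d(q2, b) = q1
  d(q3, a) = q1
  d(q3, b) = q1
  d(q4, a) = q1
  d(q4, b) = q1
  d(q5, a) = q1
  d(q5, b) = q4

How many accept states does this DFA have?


Accept states listed: {q2, q4}
Counting: q2(1) q4(2)

2


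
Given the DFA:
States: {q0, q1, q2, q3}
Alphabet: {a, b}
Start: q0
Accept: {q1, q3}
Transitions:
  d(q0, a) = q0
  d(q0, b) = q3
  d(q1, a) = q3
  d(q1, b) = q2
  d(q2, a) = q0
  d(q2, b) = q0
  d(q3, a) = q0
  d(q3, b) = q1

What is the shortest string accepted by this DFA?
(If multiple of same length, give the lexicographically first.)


BFS by string length (lex-first path to each state shown):
  len 0: q0<-""
  len 1: q0<-"a", q3<-"b"
Found accept state at length 1.

"b"


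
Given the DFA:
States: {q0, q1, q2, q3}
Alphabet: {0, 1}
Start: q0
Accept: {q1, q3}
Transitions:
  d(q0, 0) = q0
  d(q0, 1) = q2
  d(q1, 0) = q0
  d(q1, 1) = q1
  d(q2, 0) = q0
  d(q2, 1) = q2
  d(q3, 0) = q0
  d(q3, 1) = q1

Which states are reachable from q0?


BFS from q0:
  layer 0: {q0}
  layer 1: {q2}

{q0, q2}


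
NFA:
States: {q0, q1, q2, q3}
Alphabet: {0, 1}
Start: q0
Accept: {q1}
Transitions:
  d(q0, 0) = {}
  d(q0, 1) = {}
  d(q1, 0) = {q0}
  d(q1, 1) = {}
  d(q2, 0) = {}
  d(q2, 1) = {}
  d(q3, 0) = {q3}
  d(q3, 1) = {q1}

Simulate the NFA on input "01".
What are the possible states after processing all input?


Start: {q0}
  --0--> {}
  --1--> {}

{} (empty set, no valid transitions)


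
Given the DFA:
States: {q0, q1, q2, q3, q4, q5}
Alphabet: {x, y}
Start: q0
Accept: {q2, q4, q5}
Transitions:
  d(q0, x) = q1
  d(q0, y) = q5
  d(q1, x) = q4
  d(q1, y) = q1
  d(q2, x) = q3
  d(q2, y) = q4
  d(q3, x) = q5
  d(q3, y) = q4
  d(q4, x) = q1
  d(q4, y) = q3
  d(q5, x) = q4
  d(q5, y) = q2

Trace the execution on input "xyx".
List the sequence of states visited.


Input: xyx
d(q0, x) = q1
d(q1, y) = q1
d(q1, x) = q4


q0 -> q1 -> q1 -> q4


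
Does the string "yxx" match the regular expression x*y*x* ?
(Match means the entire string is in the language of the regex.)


|string| = 3; first = 'y'; last = 'x'

Yes, "yxx" matches x*y*x*


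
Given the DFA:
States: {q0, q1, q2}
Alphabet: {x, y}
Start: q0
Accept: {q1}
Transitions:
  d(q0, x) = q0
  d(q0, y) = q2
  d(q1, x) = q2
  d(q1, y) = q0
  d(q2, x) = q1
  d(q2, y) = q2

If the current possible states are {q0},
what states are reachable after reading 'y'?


Apply transition on 'y' from each current state:
  d(q0, y) = q2

{q2}


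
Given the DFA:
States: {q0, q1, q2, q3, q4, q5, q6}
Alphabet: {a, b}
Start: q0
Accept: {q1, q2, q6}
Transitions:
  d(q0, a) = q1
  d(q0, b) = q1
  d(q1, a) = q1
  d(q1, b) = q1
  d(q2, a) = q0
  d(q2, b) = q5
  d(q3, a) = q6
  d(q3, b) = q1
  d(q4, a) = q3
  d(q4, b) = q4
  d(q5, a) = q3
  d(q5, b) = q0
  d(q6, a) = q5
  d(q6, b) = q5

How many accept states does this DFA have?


Accept states listed: {q1, q2, q6}
Counting: q1(1) q2(2) q6(3)

3


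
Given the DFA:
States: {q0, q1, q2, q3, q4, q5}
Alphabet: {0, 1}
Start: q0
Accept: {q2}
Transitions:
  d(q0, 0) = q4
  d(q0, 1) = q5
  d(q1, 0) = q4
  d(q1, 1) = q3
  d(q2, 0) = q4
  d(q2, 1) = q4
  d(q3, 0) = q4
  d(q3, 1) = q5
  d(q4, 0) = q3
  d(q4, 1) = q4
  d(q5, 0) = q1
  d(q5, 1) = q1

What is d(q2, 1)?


Looking up transition d(q2, 1)

q4


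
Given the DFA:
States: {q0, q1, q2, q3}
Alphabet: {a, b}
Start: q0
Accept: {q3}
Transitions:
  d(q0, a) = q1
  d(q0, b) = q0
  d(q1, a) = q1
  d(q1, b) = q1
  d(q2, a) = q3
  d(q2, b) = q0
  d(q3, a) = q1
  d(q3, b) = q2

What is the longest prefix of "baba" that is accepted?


Run the DFA, marking each prefix where the state is accepting:
  "" -> q0 [reject]
  "b" -> q0 [reject]
  "ba" -> q1 [reject]
  "bab" -> q1 [reject]
  "baba" -> q1 [reject]

No prefix is accepted


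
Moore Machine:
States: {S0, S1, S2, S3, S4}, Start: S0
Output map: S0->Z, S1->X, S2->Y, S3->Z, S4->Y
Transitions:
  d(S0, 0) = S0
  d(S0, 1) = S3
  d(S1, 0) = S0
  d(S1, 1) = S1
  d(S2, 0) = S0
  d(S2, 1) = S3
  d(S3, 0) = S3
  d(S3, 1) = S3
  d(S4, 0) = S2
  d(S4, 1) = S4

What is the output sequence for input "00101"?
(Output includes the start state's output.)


Start: S0 (output Z)
  --0--> S0 (output Z)
  --0--> S0 (output Z)
  --1--> S3 (output Z)
  --0--> S3 (output Z)
  --1--> S3 (output Z)

"ZZZZZZ"


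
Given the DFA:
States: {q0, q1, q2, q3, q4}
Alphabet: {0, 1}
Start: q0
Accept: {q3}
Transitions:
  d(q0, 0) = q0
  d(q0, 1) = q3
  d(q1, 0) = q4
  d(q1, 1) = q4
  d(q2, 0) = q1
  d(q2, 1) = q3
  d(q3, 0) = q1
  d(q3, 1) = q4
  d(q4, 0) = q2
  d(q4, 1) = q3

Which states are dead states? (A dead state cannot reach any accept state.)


Forward reachability from each state:
  q0 -> reaches accept state q3 (live)
  q1 -> reaches accept state q3 (live)
  q2 -> reaches accept state q3 (live)
  q3 -> reaches accept state q3 (live)
  q4 -> reaches accept state q3 (live)

None (all states can reach an accept state)


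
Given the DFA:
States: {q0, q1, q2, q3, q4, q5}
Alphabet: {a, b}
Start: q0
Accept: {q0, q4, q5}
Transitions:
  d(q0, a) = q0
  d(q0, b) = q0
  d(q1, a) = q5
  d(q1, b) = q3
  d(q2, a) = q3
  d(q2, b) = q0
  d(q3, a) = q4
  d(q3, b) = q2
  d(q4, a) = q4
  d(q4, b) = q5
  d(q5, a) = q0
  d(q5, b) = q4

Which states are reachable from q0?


BFS from q0:
  layer 0: {q0}

{q0}


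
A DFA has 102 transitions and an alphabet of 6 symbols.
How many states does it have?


Each state has exactly one transition per symbol.
states = transitions / |alphabet| = 102 / 6 = 17

17


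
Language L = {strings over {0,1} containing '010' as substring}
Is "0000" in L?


'010' does not occur

No, "0000" is not in L


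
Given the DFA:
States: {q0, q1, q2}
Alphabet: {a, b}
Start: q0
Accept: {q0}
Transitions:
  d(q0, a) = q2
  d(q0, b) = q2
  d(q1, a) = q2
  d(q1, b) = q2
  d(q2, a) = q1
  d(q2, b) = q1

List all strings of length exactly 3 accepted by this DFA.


All strings of length 3: 8 total
Accepted: 0

None


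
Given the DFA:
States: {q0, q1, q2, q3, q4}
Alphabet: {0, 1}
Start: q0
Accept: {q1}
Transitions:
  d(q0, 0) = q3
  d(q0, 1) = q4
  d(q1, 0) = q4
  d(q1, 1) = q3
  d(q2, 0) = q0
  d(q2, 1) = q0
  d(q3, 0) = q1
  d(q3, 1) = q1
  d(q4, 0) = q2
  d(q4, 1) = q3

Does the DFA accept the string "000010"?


Trace: q0 -> q3 -> q1 -> q4 -> q2 -> q0 -> q3
Final state: q3
Accept states: {q1}

No, rejected (final state q3 is not an accept state)


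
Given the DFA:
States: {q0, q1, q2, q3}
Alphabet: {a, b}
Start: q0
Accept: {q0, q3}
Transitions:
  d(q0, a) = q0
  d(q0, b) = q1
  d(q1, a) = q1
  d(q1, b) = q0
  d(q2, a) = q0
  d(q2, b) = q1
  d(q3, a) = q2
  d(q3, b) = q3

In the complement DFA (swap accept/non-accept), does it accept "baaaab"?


Trace: q0 -> q1 -> q1 -> q1 -> q1 -> q1 -> q0
Final: q0
Original accept: {q0, q3}
Complement: q0 is in original accept

No, complement rejects (original accepts)


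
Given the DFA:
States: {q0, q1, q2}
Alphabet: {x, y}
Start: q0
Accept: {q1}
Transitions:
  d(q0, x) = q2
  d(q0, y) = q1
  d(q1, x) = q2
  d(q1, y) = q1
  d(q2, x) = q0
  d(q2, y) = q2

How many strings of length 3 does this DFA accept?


Enumerating all length-3 strings:
  "xxx" -> q2 [reject]
  "xxy" -> q1 [accept]
  "xyx" -> q0 [reject]
  "xyy" -> q2 [reject]
  "yxx" -> q0 [reject]
  "yxy" -> q2 [reject]
  "yyx" -> q2 [reject]
  "yyy" -> q1 [accept]

2 out of 8


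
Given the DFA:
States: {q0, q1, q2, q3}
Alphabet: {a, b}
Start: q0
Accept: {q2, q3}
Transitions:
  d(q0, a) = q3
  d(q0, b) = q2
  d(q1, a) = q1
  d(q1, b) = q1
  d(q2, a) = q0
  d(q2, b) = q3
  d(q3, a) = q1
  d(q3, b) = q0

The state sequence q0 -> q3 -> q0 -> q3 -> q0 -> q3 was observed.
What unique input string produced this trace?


Trace back each transition to find the symbol:
  q0 --[a]--> q3
  q3 --[b]--> q0
  q0 --[a]--> q3
  q3 --[b]--> q0
  q0 --[a]--> q3

"ababa"


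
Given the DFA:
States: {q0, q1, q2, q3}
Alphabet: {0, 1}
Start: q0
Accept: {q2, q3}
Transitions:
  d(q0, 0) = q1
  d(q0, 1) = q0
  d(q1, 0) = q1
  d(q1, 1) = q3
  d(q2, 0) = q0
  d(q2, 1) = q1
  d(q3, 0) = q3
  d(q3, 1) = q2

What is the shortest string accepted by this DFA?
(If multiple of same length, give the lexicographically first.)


BFS by string length (lex-first path to each state shown):
  len 0: q0<-""
  len 1: q0<-"1", q1<-"0"
  len 2: q0<-"11", q1<-"00", q3<-"01"
Found accept state at length 2.

"01"


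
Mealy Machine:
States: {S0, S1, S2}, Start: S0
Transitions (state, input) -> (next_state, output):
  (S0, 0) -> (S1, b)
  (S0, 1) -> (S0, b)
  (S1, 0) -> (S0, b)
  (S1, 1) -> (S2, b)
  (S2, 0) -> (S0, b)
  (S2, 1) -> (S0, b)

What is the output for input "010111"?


Step-by-step:
  (S0, 0) -> (S1, b)
  (S1, 1) -> (S2, b)
  (S2, 0) -> (S0, b)
  (S0, 1) -> (S0, b)
  (S0, 1) -> (S0, b)
  (S0, 1) -> (S0, b)

"bbbbbb"


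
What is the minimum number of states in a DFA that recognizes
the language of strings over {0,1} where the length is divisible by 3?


States track (length) mod 3.
Need 3 states: one per remainder 0..2; accept = remainder 0.

3


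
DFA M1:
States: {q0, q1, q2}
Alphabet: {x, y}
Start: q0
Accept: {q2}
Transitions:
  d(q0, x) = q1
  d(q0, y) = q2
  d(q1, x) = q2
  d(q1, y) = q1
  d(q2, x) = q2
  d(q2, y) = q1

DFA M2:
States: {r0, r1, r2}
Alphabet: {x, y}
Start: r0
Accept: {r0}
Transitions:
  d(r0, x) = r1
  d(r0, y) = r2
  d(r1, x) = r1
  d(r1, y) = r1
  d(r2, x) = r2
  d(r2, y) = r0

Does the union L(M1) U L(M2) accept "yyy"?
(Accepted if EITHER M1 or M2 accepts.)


M1: final=q1 accepted=False
M2: final=r2 accepted=False

No, union rejects (neither accepts)


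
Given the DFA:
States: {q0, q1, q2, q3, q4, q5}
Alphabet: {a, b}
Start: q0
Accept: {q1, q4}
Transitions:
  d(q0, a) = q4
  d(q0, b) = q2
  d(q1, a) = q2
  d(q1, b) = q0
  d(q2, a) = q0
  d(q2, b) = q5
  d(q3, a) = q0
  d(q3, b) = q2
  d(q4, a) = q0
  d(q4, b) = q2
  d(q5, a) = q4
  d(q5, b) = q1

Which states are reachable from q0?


BFS from q0:
  layer 0: {q0}
  layer 1: {q2, q4}
  layer 2: {q5}
  layer 3: {q1}

{q0, q1, q2, q4, q5}


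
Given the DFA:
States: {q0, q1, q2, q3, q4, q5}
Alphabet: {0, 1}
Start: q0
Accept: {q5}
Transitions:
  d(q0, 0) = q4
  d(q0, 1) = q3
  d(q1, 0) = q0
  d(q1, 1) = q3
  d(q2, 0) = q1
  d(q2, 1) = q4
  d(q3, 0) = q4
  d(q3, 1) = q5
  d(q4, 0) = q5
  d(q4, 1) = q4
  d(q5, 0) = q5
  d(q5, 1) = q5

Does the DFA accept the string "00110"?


Trace: q0 -> q4 -> q5 -> q5 -> q5 -> q5
Final state: q5
Accept states: {q5}

Yes, accepted (final state q5 is an accept state)


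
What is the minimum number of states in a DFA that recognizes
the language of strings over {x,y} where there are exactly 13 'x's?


States: count = 0, 1, ..., 13 (that's 14 states), plus a dead state for count > 13.
Total: 14 + 1 = 15. Accept = count-13 state.

15


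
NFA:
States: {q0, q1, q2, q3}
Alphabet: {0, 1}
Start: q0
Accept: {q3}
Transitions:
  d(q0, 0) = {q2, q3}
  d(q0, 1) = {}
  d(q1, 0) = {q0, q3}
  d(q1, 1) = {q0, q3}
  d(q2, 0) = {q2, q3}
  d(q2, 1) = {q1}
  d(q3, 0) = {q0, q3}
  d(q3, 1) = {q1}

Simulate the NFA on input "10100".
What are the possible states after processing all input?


Start: {q0}
  --1--> {}
  --0--> {}
  --1--> {}
  --0--> {}
  --0--> {}

{} (empty set, no valid transitions)


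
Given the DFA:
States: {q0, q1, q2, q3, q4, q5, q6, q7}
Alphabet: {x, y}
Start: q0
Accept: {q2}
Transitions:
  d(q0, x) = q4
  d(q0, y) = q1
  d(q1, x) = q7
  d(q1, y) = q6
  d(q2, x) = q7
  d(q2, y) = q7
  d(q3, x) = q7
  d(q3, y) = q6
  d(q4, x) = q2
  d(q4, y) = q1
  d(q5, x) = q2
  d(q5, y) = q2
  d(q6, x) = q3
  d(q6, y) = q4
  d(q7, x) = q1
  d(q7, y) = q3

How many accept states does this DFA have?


Accept states listed: {q2}
Counting: q2(1)

1


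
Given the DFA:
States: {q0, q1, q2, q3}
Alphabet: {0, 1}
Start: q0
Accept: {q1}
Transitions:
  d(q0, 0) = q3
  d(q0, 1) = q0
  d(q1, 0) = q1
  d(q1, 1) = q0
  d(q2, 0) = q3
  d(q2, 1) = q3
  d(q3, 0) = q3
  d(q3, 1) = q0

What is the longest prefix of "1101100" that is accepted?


Run the DFA, marking each prefix where the state is accepting:
  "" -> q0 [reject]
  "1" -> q0 [reject]
  "11" -> q0 [reject]
  "110" -> q3 [reject]
  "1101" -> q0 [reject]
  "11011" -> q0 [reject]
  "110110" -> q3 [reject]
  "1101100" -> q3 [reject]

No prefix is accepted


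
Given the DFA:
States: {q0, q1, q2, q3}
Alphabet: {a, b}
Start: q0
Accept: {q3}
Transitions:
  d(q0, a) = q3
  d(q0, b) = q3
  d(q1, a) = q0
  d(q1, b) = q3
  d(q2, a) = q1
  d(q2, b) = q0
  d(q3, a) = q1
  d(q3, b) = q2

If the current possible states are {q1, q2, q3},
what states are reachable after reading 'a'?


Apply transition on 'a' from each current state:
  d(q1, a) = q0
  d(q2, a) = q1
  d(q3, a) = q1

{q0, q1}


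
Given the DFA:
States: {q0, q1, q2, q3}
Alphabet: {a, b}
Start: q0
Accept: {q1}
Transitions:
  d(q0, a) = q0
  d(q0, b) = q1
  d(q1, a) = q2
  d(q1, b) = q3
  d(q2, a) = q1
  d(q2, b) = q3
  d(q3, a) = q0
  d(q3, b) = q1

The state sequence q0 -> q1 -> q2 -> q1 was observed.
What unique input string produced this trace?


Trace back each transition to find the symbol:
  q0 --[b]--> q1
  q1 --[a]--> q2
  q2 --[a]--> q1

"baa"


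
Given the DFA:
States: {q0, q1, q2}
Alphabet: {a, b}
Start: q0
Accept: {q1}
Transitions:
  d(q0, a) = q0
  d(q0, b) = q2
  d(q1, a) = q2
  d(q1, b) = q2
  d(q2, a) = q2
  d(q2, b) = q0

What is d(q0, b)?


Looking up transition d(q0, b)

q2


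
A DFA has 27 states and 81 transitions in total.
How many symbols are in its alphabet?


Each state has exactly one transition per symbol.
|alphabet| = transitions / states = 81 / 27 = 3

3


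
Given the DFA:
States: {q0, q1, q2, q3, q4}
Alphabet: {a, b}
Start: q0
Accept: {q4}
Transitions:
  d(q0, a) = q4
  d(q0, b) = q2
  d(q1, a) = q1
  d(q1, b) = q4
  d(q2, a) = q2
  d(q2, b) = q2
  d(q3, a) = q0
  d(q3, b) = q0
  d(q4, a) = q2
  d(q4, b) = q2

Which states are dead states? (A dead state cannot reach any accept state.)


Forward reachability from each state:
  q0 -> reaches accept state q4 (live)
  q1 -> reaches accept state q4 (live)
  q2 -> reaches {q2}, no accept state (dead)
  q3 -> reaches accept state q4 (live)
  q4 -> reaches accept state q4 (live)

{q2}


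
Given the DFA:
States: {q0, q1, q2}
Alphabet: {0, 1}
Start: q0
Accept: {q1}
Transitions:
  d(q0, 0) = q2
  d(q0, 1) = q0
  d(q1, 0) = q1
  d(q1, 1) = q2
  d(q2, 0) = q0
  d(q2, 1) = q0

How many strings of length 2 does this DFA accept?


Enumerating all length-2 strings:
  "00" -> q0 [reject]
  "01" -> q0 [reject]
  "10" -> q2 [reject]
  "11" -> q0 [reject]

0 out of 4


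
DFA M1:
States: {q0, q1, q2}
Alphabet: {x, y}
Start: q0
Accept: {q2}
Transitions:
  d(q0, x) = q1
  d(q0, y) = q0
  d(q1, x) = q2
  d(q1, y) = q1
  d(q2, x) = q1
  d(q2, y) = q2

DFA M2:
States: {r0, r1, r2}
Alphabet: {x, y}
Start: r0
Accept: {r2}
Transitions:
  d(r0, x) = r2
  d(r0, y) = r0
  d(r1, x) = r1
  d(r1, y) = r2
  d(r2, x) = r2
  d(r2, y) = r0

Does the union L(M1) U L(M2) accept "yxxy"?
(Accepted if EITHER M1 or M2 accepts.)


M1: final=q2 accepted=True
M2: final=r0 accepted=False

Yes, union accepts


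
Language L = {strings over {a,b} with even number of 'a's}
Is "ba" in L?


count('a') = 1; 1 mod 2 = 1

No, "ba" is not in L


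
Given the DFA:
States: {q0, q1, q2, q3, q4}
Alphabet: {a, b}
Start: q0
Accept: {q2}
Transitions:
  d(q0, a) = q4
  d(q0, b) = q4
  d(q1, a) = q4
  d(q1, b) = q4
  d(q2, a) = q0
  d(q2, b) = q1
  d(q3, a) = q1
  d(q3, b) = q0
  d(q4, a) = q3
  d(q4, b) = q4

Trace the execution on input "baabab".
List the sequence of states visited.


Input: baabab
d(q0, b) = q4
d(q4, a) = q3
d(q3, a) = q1
d(q1, b) = q4
d(q4, a) = q3
d(q3, b) = q0


q0 -> q4 -> q3 -> q1 -> q4 -> q3 -> q0


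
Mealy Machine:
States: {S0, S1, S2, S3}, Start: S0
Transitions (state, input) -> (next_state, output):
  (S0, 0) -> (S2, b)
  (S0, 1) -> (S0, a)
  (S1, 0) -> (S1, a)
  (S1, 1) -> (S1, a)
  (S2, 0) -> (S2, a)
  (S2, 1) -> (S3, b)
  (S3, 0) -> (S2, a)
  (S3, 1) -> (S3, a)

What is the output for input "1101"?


Step-by-step:
  (S0, 1) -> (S0, a)
  (S0, 1) -> (S0, a)
  (S0, 0) -> (S2, b)
  (S2, 1) -> (S3, b)

"aabb"


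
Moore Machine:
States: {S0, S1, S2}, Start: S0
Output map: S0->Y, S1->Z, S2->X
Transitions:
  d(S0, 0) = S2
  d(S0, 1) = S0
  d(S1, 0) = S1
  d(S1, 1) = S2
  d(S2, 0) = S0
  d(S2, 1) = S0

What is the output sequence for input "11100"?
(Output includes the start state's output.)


Start: S0 (output Y)
  --1--> S0 (output Y)
  --1--> S0 (output Y)
  --1--> S0 (output Y)
  --0--> S2 (output X)
  --0--> S0 (output Y)

"YYYYXY"


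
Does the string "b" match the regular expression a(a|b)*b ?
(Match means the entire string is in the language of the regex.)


|string| = 1; first = 'b'; last = 'b'

No, "b" does not match a(a|b)*b


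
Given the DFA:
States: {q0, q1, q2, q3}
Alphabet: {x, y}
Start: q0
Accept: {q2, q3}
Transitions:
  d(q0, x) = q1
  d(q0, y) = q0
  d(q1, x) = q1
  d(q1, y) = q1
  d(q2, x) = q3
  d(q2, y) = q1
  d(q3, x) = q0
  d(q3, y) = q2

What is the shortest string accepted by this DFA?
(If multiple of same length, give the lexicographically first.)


BFS by string length (lex-first path to each state shown):
  len 0: q0<-""
  len 1: q0<-"y", q1<-"x"
  len 2: q0<-"yy", q1<-"xx"
  len 3: q0<-"yyy", q1<-"xxx"
  len 4: q0<-"yyyy", q1<-"xxxx"
  len 5: q0<-"yyyyy", q1<-"xxxxx"
  len 6: q0<-"yyyyyy", q1<-"xxxxxx"
  len 7: q0<-"yyyyyyy", q1<-"xxxxxxx"
  len 8: q0<-"yyyyyyyy", q1<-"xxxxxxxx"

No string accepted (empty language)


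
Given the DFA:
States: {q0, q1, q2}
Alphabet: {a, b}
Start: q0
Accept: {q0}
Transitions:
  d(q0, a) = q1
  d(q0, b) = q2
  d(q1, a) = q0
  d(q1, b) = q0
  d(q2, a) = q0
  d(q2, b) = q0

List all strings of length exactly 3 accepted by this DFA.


All strings of length 3: 8 total
Accepted: 0

None


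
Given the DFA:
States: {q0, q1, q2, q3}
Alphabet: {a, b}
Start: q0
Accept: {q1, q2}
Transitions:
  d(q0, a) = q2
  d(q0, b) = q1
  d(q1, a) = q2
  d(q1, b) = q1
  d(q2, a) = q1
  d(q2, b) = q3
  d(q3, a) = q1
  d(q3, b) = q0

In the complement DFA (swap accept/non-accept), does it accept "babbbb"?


Trace: q0 -> q1 -> q2 -> q3 -> q0 -> q1 -> q1
Final: q1
Original accept: {q1, q2}
Complement: q1 is in original accept

No, complement rejects (original accepts)


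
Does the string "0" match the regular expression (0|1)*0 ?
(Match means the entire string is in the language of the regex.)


|string| = 1; first = '0'; last = '0'

Yes, "0" matches (0|1)*0


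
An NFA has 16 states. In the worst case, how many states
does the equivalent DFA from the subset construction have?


Subset construction: one DFA state per subset of NFA states.
2^16 = 65536

65536


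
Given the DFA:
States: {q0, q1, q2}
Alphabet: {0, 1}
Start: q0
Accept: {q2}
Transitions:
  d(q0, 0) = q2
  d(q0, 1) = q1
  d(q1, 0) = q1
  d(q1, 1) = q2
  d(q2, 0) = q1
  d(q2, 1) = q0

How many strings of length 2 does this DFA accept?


Enumerating all length-2 strings:
  "00" -> q1 [reject]
  "01" -> q0 [reject]
  "10" -> q1 [reject]
  "11" -> q2 [accept]

1 out of 4


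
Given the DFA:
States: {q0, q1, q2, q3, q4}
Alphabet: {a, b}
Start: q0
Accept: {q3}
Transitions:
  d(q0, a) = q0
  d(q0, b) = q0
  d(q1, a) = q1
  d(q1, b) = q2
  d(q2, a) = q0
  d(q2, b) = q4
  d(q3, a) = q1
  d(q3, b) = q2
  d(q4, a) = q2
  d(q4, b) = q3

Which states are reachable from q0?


BFS from q0:
  layer 0: {q0}

{q0}


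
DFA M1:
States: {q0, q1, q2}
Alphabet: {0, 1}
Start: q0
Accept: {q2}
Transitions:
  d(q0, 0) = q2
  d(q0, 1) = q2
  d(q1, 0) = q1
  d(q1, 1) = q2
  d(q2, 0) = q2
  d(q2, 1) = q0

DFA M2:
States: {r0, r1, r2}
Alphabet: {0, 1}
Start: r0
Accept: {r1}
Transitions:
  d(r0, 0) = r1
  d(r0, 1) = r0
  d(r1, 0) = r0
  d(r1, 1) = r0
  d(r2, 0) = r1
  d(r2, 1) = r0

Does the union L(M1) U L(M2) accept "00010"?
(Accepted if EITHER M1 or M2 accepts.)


M1: final=q2 accepted=True
M2: final=r1 accepted=True

Yes, union accepts


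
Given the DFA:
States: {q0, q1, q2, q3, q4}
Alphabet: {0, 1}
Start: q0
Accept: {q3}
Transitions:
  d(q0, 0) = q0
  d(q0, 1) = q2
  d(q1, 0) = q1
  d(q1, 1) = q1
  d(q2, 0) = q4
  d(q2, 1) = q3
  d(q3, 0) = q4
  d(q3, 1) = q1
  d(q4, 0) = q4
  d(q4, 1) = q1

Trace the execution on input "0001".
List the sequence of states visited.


Input: 0001
d(q0, 0) = q0
d(q0, 0) = q0
d(q0, 0) = q0
d(q0, 1) = q2


q0 -> q0 -> q0 -> q0 -> q2


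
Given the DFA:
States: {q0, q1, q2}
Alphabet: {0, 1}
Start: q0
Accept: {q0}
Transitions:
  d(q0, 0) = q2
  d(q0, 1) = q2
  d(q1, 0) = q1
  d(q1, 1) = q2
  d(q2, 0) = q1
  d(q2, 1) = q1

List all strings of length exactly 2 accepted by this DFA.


All strings of length 2: 4 total
Accepted: 0

None


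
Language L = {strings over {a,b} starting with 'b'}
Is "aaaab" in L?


first symbol = 'a'

No, "aaaab" is not in L


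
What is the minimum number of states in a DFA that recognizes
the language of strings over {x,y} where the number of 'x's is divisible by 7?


States track (count of 'x') mod 7.
Need 7 states: one per remainder 0..6; accept = remainder 0.

7


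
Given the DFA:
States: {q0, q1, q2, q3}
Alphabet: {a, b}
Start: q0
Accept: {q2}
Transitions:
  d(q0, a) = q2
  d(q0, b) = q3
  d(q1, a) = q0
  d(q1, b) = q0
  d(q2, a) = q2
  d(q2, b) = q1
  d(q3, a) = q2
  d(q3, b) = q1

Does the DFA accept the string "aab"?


Trace: q0 -> q2 -> q2 -> q1
Final state: q1
Accept states: {q2}

No, rejected (final state q1 is not an accept state)


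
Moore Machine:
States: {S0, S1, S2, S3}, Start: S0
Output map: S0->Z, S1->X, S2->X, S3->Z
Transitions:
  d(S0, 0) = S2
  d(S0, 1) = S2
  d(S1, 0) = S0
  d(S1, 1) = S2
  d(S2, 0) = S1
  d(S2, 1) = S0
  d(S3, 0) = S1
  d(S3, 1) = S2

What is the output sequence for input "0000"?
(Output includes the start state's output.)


Start: S0 (output Z)
  --0--> S2 (output X)
  --0--> S1 (output X)
  --0--> S0 (output Z)
  --0--> S2 (output X)

"ZXXZX"


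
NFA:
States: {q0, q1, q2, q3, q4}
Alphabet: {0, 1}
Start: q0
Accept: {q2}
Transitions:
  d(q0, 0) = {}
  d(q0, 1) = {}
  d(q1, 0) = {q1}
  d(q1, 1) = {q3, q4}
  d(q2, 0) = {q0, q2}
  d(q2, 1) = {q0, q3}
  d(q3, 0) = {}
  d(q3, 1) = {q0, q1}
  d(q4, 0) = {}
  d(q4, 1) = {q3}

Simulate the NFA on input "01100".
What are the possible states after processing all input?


Start: {q0}
  --0--> {}
  --1--> {}
  --1--> {}
  --0--> {}
  --0--> {}

{} (empty set, no valid transitions)


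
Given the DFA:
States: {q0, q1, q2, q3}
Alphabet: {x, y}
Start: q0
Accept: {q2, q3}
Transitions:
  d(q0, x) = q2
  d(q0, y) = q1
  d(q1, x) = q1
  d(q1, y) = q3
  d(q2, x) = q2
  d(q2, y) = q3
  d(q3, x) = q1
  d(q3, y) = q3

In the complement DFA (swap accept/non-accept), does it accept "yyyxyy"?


Trace: q0 -> q1 -> q3 -> q3 -> q1 -> q3 -> q3
Final: q3
Original accept: {q2, q3}
Complement: q3 is in original accept

No, complement rejects (original accepts)


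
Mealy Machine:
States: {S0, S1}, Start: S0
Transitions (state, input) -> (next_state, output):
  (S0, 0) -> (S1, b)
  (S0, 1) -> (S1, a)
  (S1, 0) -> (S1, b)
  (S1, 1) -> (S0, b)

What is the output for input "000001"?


Step-by-step:
  (S0, 0) -> (S1, b)
  (S1, 0) -> (S1, b)
  (S1, 0) -> (S1, b)
  (S1, 0) -> (S1, b)
  (S1, 0) -> (S1, b)
  (S1, 1) -> (S0, b)

"bbbbbb"


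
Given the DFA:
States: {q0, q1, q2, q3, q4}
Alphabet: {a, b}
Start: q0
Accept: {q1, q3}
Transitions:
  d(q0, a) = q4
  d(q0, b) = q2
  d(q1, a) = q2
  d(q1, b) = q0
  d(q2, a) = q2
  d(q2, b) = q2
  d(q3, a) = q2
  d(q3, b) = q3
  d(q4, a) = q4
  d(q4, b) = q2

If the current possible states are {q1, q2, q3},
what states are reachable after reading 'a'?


Apply transition on 'a' from each current state:
  d(q1, a) = q2
  d(q2, a) = q2
  d(q3, a) = q2

{q2}


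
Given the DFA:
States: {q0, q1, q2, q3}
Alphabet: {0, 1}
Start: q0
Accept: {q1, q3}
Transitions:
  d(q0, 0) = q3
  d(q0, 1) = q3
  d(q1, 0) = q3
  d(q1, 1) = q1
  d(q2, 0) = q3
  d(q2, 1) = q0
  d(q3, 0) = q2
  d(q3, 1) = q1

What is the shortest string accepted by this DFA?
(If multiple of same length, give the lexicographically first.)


BFS by string length (lex-first path to each state shown):
  len 0: q0<-""
  len 1: q3<-"0"
Found accept state at length 1.

"0"


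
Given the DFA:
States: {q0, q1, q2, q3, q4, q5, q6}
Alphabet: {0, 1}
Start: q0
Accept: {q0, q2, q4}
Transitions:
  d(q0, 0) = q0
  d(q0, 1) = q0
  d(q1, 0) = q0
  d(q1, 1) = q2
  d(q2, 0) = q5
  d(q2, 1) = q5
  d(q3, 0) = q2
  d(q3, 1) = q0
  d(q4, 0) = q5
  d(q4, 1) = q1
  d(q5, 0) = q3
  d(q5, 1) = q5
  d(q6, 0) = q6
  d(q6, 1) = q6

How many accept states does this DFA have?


Accept states listed: {q0, q2, q4}
Counting: q0(1) q2(2) q4(3)

3


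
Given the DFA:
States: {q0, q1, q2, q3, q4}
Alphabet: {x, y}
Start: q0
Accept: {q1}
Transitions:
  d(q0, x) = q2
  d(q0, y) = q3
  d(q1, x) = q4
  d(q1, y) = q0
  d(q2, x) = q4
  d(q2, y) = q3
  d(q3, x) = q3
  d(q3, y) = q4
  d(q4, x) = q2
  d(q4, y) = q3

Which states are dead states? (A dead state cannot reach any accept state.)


Forward reachability from each state:
  q0 -> reaches {q0, q2, q3, q4}, no accept state (dead)
  q1 -> reaches accept state q1 (live)
  q2 -> reaches {q2, q3, q4}, no accept state (dead)
  q3 -> reaches {q2, q3, q4}, no accept state (dead)
  q4 -> reaches {q2, q3, q4}, no accept state (dead)

{q0, q2, q3, q4}


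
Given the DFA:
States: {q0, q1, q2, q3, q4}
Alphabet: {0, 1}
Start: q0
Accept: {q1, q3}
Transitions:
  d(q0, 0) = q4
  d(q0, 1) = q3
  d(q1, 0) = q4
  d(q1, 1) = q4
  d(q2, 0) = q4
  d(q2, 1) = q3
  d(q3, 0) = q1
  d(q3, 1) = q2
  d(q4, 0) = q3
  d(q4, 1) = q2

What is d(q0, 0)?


Looking up transition d(q0, 0)

q4


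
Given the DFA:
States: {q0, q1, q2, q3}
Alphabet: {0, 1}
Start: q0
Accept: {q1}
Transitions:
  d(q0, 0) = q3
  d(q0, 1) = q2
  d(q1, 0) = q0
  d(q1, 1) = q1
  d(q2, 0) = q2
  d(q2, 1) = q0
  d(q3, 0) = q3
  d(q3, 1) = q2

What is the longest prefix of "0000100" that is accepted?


Run the DFA, marking each prefix where the state is accepting:
  "" -> q0 [reject]
  "0" -> q3 [reject]
  "00" -> q3 [reject]
  "000" -> q3 [reject]
  "0000" -> q3 [reject]
  "00001" -> q2 [reject]
  "000010" -> q2 [reject]
  "0000100" -> q2 [reject]

No prefix is accepted


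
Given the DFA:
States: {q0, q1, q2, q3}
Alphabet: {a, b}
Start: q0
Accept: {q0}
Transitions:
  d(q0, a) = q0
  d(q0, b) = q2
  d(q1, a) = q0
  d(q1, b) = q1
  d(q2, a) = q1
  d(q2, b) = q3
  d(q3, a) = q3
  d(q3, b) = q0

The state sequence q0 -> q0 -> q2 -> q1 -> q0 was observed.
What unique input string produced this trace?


Trace back each transition to find the symbol:
  q0 --[a]--> q0
  q0 --[b]--> q2
  q2 --[a]--> q1
  q1 --[a]--> q0

"abaa"


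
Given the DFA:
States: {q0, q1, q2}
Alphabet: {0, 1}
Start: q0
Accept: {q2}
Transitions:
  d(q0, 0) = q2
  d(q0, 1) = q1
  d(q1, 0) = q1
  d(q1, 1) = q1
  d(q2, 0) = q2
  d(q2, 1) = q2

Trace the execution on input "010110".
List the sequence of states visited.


Input: 010110
d(q0, 0) = q2
d(q2, 1) = q2
d(q2, 0) = q2
d(q2, 1) = q2
d(q2, 1) = q2
d(q2, 0) = q2


q0 -> q2 -> q2 -> q2 -> q2 -> q2 -> q2


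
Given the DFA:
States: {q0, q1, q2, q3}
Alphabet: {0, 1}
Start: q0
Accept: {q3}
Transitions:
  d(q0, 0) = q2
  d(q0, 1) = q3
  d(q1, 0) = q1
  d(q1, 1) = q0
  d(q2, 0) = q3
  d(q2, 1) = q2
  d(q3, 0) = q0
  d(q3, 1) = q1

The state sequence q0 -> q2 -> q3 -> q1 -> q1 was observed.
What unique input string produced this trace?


Trace back each transition to find the symbol:
  q0 --[0]--> q2
  q2 --[0]--> q3
  q3 --[1]--> q1
  q1 --[0]--> q1

"0010"


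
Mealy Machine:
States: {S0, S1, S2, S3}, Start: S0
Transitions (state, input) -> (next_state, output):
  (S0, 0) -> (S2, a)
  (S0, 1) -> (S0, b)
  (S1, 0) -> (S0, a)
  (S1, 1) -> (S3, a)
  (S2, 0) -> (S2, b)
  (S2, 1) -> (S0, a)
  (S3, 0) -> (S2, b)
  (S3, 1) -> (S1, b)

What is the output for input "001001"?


Step-by-step:
  (S0, 0) -> (S2, a)
  (S2, 0) -> (S2, b)
  (S2, 1) -> (S0, a)
  (S0, 0) -> (S2, a)
  (S2, 0) -> (S2, b)
  (S2, 1) -> (S0, a)

"abaaba"


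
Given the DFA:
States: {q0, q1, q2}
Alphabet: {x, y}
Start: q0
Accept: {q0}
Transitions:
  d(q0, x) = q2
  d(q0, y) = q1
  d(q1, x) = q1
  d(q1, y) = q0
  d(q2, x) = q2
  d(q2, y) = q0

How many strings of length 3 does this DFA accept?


Enumerating all length-3 strings:
  "xxx" -> q2 [reject]
  "xxy" -> q0 [accept]
  "xyx" -> q2 [reject]
  "xyy" -> q1 [reject]
  "yxx" -> q1 [reject]
  "yxy" -> q0 [accept]
  "yyx" -> q2 [reject]
  "yyy" -> q1 [reject]

2 out of 8


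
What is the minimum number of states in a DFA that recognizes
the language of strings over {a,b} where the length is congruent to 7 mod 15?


States track (length) mod 15.
Need 15 states: one per remainder 0..14; accept = remainder 7.

15


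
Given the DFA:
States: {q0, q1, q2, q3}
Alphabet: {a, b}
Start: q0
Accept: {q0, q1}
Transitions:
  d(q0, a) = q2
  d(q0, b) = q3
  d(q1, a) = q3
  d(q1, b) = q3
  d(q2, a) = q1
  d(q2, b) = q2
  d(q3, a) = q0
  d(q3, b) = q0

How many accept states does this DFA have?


Accept states listed: {q0, q1}
Counting: q0(1) q1(2)

2


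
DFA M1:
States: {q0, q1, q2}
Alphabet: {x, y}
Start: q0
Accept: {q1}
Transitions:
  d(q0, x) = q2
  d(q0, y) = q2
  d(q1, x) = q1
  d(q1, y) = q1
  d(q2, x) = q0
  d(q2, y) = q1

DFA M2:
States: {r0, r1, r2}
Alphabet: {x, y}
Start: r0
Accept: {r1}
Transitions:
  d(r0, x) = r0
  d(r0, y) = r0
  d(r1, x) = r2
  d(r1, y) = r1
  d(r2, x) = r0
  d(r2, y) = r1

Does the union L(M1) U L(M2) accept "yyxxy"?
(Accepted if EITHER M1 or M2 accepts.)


M1: final=q1 accepted=True
M2: final=r0 accepted=False

Yes, union accepts


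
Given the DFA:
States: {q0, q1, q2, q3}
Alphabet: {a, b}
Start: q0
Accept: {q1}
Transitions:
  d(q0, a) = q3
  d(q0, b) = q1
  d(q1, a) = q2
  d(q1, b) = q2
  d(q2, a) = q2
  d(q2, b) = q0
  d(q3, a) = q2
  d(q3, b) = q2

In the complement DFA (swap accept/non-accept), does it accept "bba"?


Trace: q0 -> q1 -> q2 -> q2
Final: q2
Original accept: {q1}
Complement: q2 is not in original accept

Yes, complement accepts (original rejects)


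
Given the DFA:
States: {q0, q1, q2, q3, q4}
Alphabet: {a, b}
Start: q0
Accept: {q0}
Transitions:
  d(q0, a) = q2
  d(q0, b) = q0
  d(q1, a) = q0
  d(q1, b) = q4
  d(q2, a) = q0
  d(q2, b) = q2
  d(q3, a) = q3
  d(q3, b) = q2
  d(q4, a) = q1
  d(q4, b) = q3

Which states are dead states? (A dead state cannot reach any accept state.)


Forward reachability from each state:
  q0 -> reaches accept state q0 (live)
  q1 -> reaches accept state q0 (live)
  q2 -> reaches accept state q0 (live)
  q3 -> reaches accept state q0 (live)
  q4 -> reaches accept state q0 (live)

None (all states can reach an accept state)


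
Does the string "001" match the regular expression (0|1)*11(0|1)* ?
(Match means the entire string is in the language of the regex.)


|string| = 3; first = '0'; last = '1'

No, "001" does not match (0|1)*11(0|1)*


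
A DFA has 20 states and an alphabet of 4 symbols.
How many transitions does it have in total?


Each state has exactly one transition per symbol.
20 * 4 = 80

80


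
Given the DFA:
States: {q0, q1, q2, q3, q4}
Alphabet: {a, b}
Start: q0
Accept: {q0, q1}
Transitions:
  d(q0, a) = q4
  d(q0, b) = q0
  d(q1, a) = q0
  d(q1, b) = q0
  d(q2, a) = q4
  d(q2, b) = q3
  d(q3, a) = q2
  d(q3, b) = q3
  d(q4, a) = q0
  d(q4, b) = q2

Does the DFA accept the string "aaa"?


Trace: q0 -> q4 -> q0 -> q4
Final state: q4
Accept states: {q0, q1}

No, rejected (final state q4 is not an accept state)
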